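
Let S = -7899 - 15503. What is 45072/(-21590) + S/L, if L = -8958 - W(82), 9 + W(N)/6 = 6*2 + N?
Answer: 19626871/51103530 ≈ 0.38406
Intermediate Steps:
S = -23402
W(N) = 18 + 6*N (W(N) = -54 + 6*(6*2 + N) = -54 + 6*(12 + N) = -54 + (72 + 6*N) = 18 + 6*N)
L = -9468 (L = -8958 - (18 + 6*82) = -8958 - (18 + 492) = -8958 - 1*510 = -8958 - 510 = -9468)
45072/(-21590) + S/L = 45072/(-21590) - 23402/(-9468) = 45072*(-1/21590) - 23402*(-1/9468) = -22536/10795 + 11701/4734 = 19626871/51103530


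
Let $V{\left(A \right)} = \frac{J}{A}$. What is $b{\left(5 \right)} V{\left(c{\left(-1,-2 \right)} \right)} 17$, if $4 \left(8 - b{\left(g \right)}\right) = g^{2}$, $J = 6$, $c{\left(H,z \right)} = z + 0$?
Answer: $- \frac{357}{4} \approx -89.25$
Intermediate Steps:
$c{\left(H,z \right)} = z$
$V{\left(A \right)} = \frac{6}{A}$
$b{\left(g \right)} = 8 - \frac{g^{2}}{4}$
$b{\left(5 \right)} V{\left(c{\left(-1,-2 \right)} \right)} 17 = \left(8 - \frac{5^{2}}{4}\right) \frac{6}{-2} \cdot 17 = \left(8 - \frac{25}{4}\right) 6 \left(- \frac{1}{2}\right) 17 = \left(8 - \frac{25}{4}\right) \left(-3\right) 17 = \frac{7}{4} \left(-3\right) 17 = \left(- \frac{21}{4}\right) 17 = - \frac{357}{4}$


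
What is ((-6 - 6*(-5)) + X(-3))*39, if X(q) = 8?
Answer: 1248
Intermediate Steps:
((-6 - 6*(-5)) + X(-3))*39 = ((-6 - 6*(-5)) + 8)*39 = ((-6 + 30) + 8)*39 = (24 + 8)*39 = 32*39 = 1248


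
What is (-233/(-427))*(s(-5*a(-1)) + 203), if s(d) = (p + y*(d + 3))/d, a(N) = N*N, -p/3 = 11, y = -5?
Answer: 241854/2135 ≈ 113.28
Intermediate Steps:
p = -33 (p = -3*11 = -33)
a(N) = N**2
s(d) = (-48 - 5*d)/d (s(d) = (-33 - 5*(d + 3))/d = (-33 - 5*(3 + d))/d = (-33 + (-15 - 5*d))/d = (-48 - 5*d)/d)
(-233/(-427))*(s(-5*a(-1)) + 203) = (-233/(-427))*((-5 - 48/((-5*(-1)**2))) + 203) = (-233*(-1/427))*((-5 - 48/((-5*1))) + 203) = 233*((-5 - 48/(-5)) + 203)/427 = 233*((-5 - 48*(-1/5)) + 203)/427 = 233*((-5 + 48/5) + 203)/427 = 233*(23/5 + 203)/427 = (233/427)*(1038/5) = 241854/2135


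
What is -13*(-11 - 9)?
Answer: 260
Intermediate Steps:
-13*(-11 - 9) = -13*(-20) = -1*(-260) = 260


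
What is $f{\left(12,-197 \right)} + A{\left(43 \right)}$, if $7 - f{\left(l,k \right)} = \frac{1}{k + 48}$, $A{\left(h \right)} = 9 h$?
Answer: $\frac{58707}{149} \approx 394.01$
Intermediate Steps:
$f{\left(l,k \right)} = 7 - \frac{1}{48 + k}$ ($f{\left(l,k \right)} = 7 - \frac{1}{k + 48} = 7 - \frac{1}{48 + k}$)
$f{\left(12,-197 \right)} + A{\left(43 \right)} = \frac{335 + 7 \left(-197\right)}{48 - 197} + 9 \cdot 43 = \frac{335 - 1379}{-149} + 387 = \left(- \frac{1}{149}\right) \left(-1044\right) + 387 = \frac{1044}{149} + 387 = \frac{58707}{149}$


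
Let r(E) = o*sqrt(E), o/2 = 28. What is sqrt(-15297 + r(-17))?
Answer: sqrt(-15297 + 56*I*sqrt(17)) ≈ 0.9334 + 123.68*I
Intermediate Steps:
o = 56 (o = 2*28 = 56)
r(E) = 56*sqrt(E)
sqrt(-15297 + r(-17)) = sqrt(-15297 + 56*sqrt(-17)) = sqrt(-15297 + 56*(I*sqrt(17))) = sqrt(-15297 + 56*I*sqrt(17))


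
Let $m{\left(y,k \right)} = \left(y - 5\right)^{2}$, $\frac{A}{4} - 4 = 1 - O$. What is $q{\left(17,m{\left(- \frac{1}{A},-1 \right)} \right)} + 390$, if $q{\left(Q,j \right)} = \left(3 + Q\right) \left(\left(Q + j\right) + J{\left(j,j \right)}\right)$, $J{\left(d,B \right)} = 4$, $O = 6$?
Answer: $\frac{5045}{4} \approx 1261.3$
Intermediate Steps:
$A = -4$ ($A = 16 + 4 \left(1 - 6\right) = 16 + 4 \left(-5\right) = 16 - 20 = -4$)
$m{\left(y,k \right)} = \left(-5 + y\right)^{2}$
$q{\left(Q,j \right)} = \left(3 + Q\right) \left(4 + Q + j\right)$ ($q{\left(Q,j \right)} = \left(3 + Q\right) \left(\left(Q + j\right) + 4\right) = \left(3 + Q\right) \left(4 + Q + j\right)$)
$q{\left(17,m{\left(- \frac{1}{A},-1 \right)} \right)} + 390 = \left(12 + 17^{2} + 3 \left(-5 - \frac{1}{-4}\right)^{2} + 7 \cdot 17 + 17 \left(-5 - \frac{1}{-4}\right)^{2}\right) + 390 = \left(12 + 289 + 3 \left(-5 - - \frac{1}{4}\right)^{2} + 119 + 17 \left(-5 - - \frac{1}{4}\right)^{2}\right) + 390 = \left(12 + 289 + 3 \left(-5 + \frac{1}{4}\right)^{2} + 119 + 17 \left(-5 + \frac{1}{4}\right)^{2}\right) + 390 = \left(12 + 289 + 3 \left(- \frac{19}{4}\right)^{2} + 119 + 17 \left(- \frac{19}{4}\right)^{2}\right) + 390 = \left(12 + 289 + 3 \cdot \frac{361}{16} + 119 + 17 \cdot \frac{361}{16}\right) + 390 = \left(12 + 289 + \frac{1083}{16} + 119 + \frac{6137}{16}\right) + 390 = \frac{3485}{4} + 390 = \frac{5045}{4}$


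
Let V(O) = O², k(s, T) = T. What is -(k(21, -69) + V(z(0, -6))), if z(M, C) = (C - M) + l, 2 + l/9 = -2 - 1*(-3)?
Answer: -156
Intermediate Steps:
l = -9 (l = -18 + 9*(-2 - 1*(-3)) = -18 + 9*(-2 + 3) = -18 + 9*1 = -18 + 9 = -9)
z(M, C) = -9 + C - M (z(M, C) = (C - M) - 9 = -9 + C - M)
-(k(21, -69) + V(z(0, -6))) = -(-69 + (-9 - 6 - 1*0)²) = -(-69 + (-9 - 6 + 0)²) = -(-69 + (-15)²) = -(-69 + 225) = -1*156 = -156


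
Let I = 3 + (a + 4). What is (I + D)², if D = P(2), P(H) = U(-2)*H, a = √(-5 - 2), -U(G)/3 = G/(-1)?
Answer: (5 - I*√7)² ≈ 18.0 - 26.458*I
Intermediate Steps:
U(G) = 3*G (U(G) = -3*G/(-1) = -3*G*(-1) = -(-3)*G = 3*G)
a = I*√7 (a = √(-7) = I*√7 ≈ 2.6458*I)
P(H) = -6*H (P(H) = (3*(-2))*H = -6*H)
D = -12 (D = -6*2 = -12)
I = 7 + I*√7 (I = 3 + (I*√7 + 4) = 3 + (4 + I*√7) = 7 + I*√7 ≈ 7.0 + 2.6458*I)
(I + D)² = ((7 + I*√7) - 12)² = (-5 + I*√7)²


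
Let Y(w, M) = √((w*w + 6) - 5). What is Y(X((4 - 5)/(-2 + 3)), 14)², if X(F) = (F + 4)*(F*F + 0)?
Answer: 10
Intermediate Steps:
X(F) = F²*(4 + F) (X(F) = (4 + F)*(F² + 0) = (4 + F)*F² = F²*(4 + F))
Y(w, M) = √(1 + w²) (Y(w, M) = √((w² + 6) - 5) = √((6 + w²) - 5) = √(1 + w²))
Y(X((4 - 5)/(-2 + 3)), 14)² = (√(1 + (((4 - 5)/(-2 + 3))²*(4 + (4 - 5)/(-2 + 3)))²))² = (√(1 + ((-1/1)²*(4 - 1/1))²))² = (√(1 + ((-1*1)²*(4 - 1*1))²))² = (√(1 + ((-1)²*(4 - 1))²))² = (√(1 + (1*3)²))² = (√(1 + 3²))² = (√(1 + 9))² = (√10)² = 10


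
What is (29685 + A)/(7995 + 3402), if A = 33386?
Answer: 63071/11397 ≈ 5.5340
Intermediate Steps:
(29685 + A)/(7995 + 3402) = (29685 + 33386)/(7995 + 3402) = 63071/11397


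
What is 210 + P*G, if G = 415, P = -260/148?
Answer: -19205/37 ≈ -519.05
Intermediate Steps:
P = -65/37 (P = -260*1/148 = -65/37 ≈ -1.7568)
210 + P*G = 210 - 65/37*415 = 210 - 26975/37 = -19205/37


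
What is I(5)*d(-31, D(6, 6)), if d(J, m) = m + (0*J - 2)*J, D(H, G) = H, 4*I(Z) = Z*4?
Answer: 340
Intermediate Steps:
I(Z) = Z (I(Z) = (Z*4)/4 = (4*Z)/4 = Z)
d(J, m) = m - 2*J (d(J, m) = m + (0 - 2)*J = m - 2*J)
I(5)*d(-31, D(6, 6)) = 5*(6 - 2*(-31)) = 5*(6 + 62) = 5*68 = 340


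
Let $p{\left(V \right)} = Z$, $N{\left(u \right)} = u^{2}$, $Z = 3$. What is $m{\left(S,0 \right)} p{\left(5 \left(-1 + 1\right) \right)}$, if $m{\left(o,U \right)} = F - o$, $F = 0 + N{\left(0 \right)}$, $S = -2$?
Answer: $6$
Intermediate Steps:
$p{\left(V \right)} = 3$
$F = 0$ ($F = 0 + 0^{2} = 0 + 0 = 0$)
$m{\left(o,U \right)} = - o$ ($m{\left(o,U \right)} = 0 - o = - o$)
$m{\left(S,0 \right)} p{\left(5 \left(-1 + 1\right) \right)} = \left(-1\right) \left(-2\right) 3 = 2 \cdot 3 = 6$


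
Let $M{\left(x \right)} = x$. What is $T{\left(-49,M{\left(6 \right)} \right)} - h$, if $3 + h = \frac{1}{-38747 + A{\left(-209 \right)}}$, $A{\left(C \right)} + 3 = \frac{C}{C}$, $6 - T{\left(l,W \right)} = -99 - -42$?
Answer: $\frac{2557435}{38749} \approx 66.0$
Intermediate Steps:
$T{\left(l,W \right)} = 63$ ($T{\left(l,W \right)} = 6 - \left(-99 - -42\right) = 6 - \left(-99 + 42\right) = 6 - -57 = 6 + 57 = 63$)
$A{\left(C \right)} = -2$ ($A{\left(C \right)} = -3 + \frac{C}{C} = -3 + 1 = -2$)
$h = - \frac{116248}{38749}$ ($h = -3 + \frac{1}{-38747 - 2} = -3 + \frac{1}{-38749} = -3 - \frac{1}{38749} = - \frac{116248}{38749} \approx -3.0$)
$T{\left(-49,M{\left(6 \right)} \right)} - h = 63 - - \frac{116248}{38749} = 63 + \frac{116248}{38749} = \frac{2557435}{38749}$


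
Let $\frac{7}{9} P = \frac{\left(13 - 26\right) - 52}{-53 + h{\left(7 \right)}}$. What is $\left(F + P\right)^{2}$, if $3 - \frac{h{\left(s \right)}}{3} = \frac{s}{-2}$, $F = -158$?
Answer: $\frac{5319076624}{219961} \approx 24182.0$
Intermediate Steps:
$h{\left(s \right)} = 9 + \frac{3 s}{2}$ ($h{\left(s \right)} = 9 - 3 \frac{s}{-2} = 9 - 3 s \left(- \frac{1}{2}\right) = 9 - 3 \left(- \frac{s}{2}\right) = 9 + \frac{3 s}{2}$)
$P = \frac{1170}{469}$ ($P = \frac{9 \frac{\left(13 - 26\right) - 52}{-53 + \left(9 + \frac{3}{2} \cdot 7\right)}}{7} = \frac{9 \frac{-13 - 52}{-53 + \left(9 + \frac{21}{2}\right)}}{7} = \frac{9 \left(- \frac{65}{-53 + \frac{39}{2}}\right)}{7} = \frac{9 \left(- \frac{65}{- \frac{67}{2}}\right)}{7} = \frac{9 \left(\left(-65\right) \left(- \frac{2}{67}\right)\right)}{7} = \frac{9}{7} \cdot \frac{130}{67} = \frac{1170}{469} \approx 2.4947$)
$\left(F + P\right)^{2} = \left(-158 + \frac{1170}{469}\right)^{2} = \left(- \frac{72932}{469}\right)^{2} = \frac{5319076624}{219961}$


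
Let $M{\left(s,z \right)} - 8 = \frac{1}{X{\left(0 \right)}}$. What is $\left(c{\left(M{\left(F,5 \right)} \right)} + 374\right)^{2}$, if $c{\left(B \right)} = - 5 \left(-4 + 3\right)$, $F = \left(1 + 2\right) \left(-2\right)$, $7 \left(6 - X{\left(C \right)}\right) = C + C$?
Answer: $143641$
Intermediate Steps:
$X{\left(C \right)} = 6 - \frac{2 C}{7}$ ($X{\left(C \right)} = 6 - \frac{C + C}{7} = 6 - \frac{2 C}{7}$)
$F = -6$ ($F = 3 \left(-2\right) = -6$)
$M{\left(s,z \right)} = \frac{49}{6}$ ($M{\left(s,z \right)} = 8 + \frac{1}{6 - 0} = 8 + \frac{1}{6 + 0} = 8 + \frac{1}{6} = \frac{49}{6}$)
$c{\left(B \right)} = 5$ ($c{\left(B \right)} = \left(-5\right) \left(-1\right) = 5$)
$\left(c{\left(M{\left(F,5 \right)} \right)} + 374\right)^{2} = \left(5 + 374\right)^{2} = 379^{2} = 143641$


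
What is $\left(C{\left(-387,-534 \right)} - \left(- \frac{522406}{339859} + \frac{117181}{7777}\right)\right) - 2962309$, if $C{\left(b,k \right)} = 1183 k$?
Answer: $- \frac{9499359591994750}{2643083443} \approx -3.594 \cdot 10^{6}$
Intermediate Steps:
$\left(C{\left(-387,-534 \right)} - \left(- \frac{522406}{339859} + \frac{117181}{7777}\right)\right) - 2962309 = \left(1183 \left(-534\right) - \left(- \frac{522406}{339859} + \frac{117181}{7777}\right)\right) - 2962309 = \left(-631722 - \frac{35762266017}{2643083443}\right) - 2962309 = - \frac{1669729721044863}{2643083443} - 2962309 = - \frac{9499359591994750}{2643083443}$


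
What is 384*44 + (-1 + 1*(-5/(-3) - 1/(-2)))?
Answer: 101383/6 ≈ 16897.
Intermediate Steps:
384*44 + (-1 + 1*(-5/(-3) - 1/(-2))) = 16896 + (-1 + 1*(-5*(-⅓) - 1*(-½))) = 16896 + (-1 + 1*(5/3 + ½)) = 16896 + (-1 + 1*(13/6)) = 16896 + (-1 + 13/6) = 16896 + 7/6 = 101383/6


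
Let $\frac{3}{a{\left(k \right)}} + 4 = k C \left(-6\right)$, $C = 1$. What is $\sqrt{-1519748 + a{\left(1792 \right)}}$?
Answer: $\frac{i \sqrt{43955495121299}}{5378} \approx 1232.8 i$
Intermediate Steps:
$a{\left(k \right)} = \frac{3}{-4 - 6 k}$ ($a{\left(k \right)} = \frac{3}{-4 + k 1 \left(-6\right)} = \frac{3}{-4 + k \left(-6\right)} = \frac{3}{-4 - 6 k}$)
$\sqrt{-1519748 + a{\left(1792 \right)}} = \sqrt{-1519748 - \frac{3}{4 + 6 \cdot 1792}} = \sqrt{-1519748 - \frac{3}{4 + 10752}} = \sqrt{-1519748 - \frac{3}{10756}} = \sqrt{- \frac{16346409491}{10756}} = \frac{i \sqrt{43955495121299}}{5378}$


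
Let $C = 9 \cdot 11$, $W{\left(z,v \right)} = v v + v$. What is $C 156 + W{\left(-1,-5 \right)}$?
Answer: $15464$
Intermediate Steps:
$W{\left(z,v \right)} = v + v^{2}$ ($W{\left(z,v \right)} = v^{2} + v = v + v^{2}$)
$C = 99$
$C 156 + W{\left(-1,-5 \right)} = 99 \cdot 156 - 5 \left(1 - 5\right) = 15444 - -20 = 15444 + 20 = 15464$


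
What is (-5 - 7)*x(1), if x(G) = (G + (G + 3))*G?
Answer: -60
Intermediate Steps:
x(G) = G*(3 + 2*G) (x(G) = (G + (3 + G))*G = (3 + 2*G)*G = G*(3 + 2*G))
(-5 - 7)*x(1) = (-5 - 7)*(1*(3 + 2*1)) = -12*(3 + 2) = -12*5 = -60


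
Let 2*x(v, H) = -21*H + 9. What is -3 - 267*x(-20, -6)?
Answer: -36051/2 ≈ -18026.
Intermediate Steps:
x(v, H) = 9/2 - 21*H/2 (x(v, H) = (-21*H + 9)/2 = (9 - 21*H)/2 = 9/2 - 21*H/2)
-3 - 267*x(-20, -6) = -3 - 267*(9/2 - 21/2*(-6)) = -3 - 267*(9/2 + 63) = -3 - 267*135/2 = -3 - 36045/2 = -36051/2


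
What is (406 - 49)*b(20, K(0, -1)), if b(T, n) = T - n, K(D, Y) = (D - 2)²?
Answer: 5712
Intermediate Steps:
K(D, Y) = (-2 + D)²
(406 - 49)*b(20, K(0, -1)) = (406 - 49)*(20 - (-2 + 0)²) = 357*(20 - 1*(-2)²) = 357*(20 - 1*4) = 357*(20 - 4) = 357*16 = 5712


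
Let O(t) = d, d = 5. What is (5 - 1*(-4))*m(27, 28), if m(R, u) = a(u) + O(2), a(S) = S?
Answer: 297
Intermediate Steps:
O(t) = 5
m(R, u) = 5 + u (m(R, u) = u + 5 = 5 + u)
(5 - 1*(-4))*m(27, 28) = (5 - 1*(-4))*(5 + 28) = (5 + 4)*33 = 9*33 = 297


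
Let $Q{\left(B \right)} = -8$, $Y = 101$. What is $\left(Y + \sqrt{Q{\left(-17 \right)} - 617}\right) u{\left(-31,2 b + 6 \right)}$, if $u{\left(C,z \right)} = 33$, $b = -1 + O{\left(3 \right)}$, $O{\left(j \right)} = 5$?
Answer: $3333 + 825 i \approx 3333.0 + 825.0 i$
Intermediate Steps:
$b = 4$ ($b = -1 + 5 = 4$)
$\left(Y + \sqrt{Q{\left(-17 \right)} - 617}\right) u{\left(-31,2 b + 6 \right)} = \left(101 + \sqrt{-8 - 617}\right) 33 = \left(101 + \sqrt{-625}\right) 33 = \left(101 + 25 i\right) 33 = 3333 + 825 i$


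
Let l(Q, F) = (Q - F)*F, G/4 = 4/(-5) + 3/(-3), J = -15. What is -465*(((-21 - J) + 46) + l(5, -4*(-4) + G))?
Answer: -15252/5 ≈ -3050.4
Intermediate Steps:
G = -36/5 (G = 4*(4/(-5) + 3/(-3)) = 4*(4*(-⅕) + 3*(-⅓)) = 4*(-⅘ - 1) = 4*(-9/5) = -36/5 ≈ -7.2000)
l(Q, F) = F*(Q - F)
-465*(((-21 - J) + 46) + l(5, -4*(-4) + G)) = -465*(((-21 - 1*(-15)) + 46) + (-4*(-4) - 36/5)*(5 - (-4*(-4) - 36/5))) = -465*(((-21 + 15) + 46) + (16 - 36/5)*(5 - (16 - 36/5))) = -465*((-6 + 46) + 44*(5 - 1*44/5)/5) = -465*(40 + 44*(5 - 44/5)/5) = -465*(40 + (44/5)*(-19/5)) = -465*(40 - 836/25) = -465*164/25 = -15252/5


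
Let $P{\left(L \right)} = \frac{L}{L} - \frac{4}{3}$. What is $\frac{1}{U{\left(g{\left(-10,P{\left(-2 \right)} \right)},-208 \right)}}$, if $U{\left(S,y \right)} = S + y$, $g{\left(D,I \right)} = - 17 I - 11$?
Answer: $- \frac{3}{640} \approx -0.0046875$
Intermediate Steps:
$P{\left(L \right)} = - \frac{1}{3}$ ($P{\left(L \right)} = 1 - \frac{4}{3} = - \frac{1}{3}$)
$g{\left(D,I \right)} = -11 - 17 I$
$\frac{1}{U{\left(g{\left(-10,P{\left(-2 \right)} \right)},-208 \right)}} = \frac{1}{\left(-11 - - \frac{17}{3}\right) - 208} = \frac{1}{\left(-11 + \frac{17}{3}\right) - 208} = \frac{1}{- \frac{16}{3} - 208} = \frac{1}{- \frac{640}{3}} = - \frac{3}{640}$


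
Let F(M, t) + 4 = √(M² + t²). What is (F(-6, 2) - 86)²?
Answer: 8140 - 360*√10 ≈ 7001.6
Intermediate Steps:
F(M, t) = -4 + √(M² + t²)
(F(-6, 2) - 86)² = ((-4 + √((-6)² + 2²)) - 86)² = ((-4 + √(36 + 4)) - 86)² = ((-4 + √40) - 86)² = ((-4 + 2*√10) - 86)² = (-90 + 2*√10)²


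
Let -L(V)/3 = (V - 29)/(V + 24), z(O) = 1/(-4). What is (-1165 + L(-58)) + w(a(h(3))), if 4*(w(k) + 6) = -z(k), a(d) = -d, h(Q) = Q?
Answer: -320583/272 ≈ -1178.6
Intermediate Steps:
z(O) = -¼
L(V) = -3*(-29 + V)/(24 + V) (L(V) = -3*(V - 29)/(V + 24) = -3*(-29 + V)/(24 + V))
w(k) = -95/16 (w(k) = -6 + (-1*(-¼))/4 = -6 + (¼)*(¼) = -6 + 1/16 = -95/16)
(-1165 + L(-58)) + w(a(h(3))) = (-1165 + 3*(29 - 1*(-58))/(24 - 58)) - 95/16 = (-1165 + 3*(29 + 58)/(-34)) - 95/16 = (-1165 + 3*(-1/34)*87) - 95/16 = (-1165 - 261/34) - 95/16 = -39871/34 - 95/16 = -320583/272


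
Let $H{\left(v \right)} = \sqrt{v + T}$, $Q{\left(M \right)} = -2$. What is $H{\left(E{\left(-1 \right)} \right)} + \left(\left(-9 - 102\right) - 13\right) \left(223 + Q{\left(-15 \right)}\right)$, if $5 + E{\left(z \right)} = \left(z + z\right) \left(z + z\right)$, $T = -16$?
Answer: $-27404 + i \sqrt{17} \approx -27404.0 + 4.1231 i$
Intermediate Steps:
$E{\left(z \right)} = -5 + 4 z^{2}$ ($E{\left(z \right)} = -5 + \left(z + z\right) \left(z + z\right) = -5 + 2 z 2 z = -5 + 4 z^{2}$)
$H{\left(v \right)} = \sqrt{-16 + v}$ ($H{\left(v \right)} = \sqrt{v - 16} = \sqrt{-16 + v}$)
$H{\left(E{\left(-1 \right)} \right)} + \left(\left(-9 - 102\right) - 13\right) \left(223 + Q{\left(-15 \right)}\right) = \sqrt{-16 - \left(5 - 4 \left(-1\right)^{2}\right)} + \left(\left(-9 - 102\right) - 13\right) \left(223 - 2\right) = \sqrt{-16 + \left(-5 + 4 \cdot 1\right)} + \left(\left(-9 - 102\right) - 13\right) 221 = \sqrt{-16 + \left(-5 + 4\right)} + \left(-111 - 13\right) 221 = \sqrt{-16 - 1} - 27404 = \sqrt{-17} - 27404 = i \sqrt{17} - 27404 = -27404 + i \sqrt{17}$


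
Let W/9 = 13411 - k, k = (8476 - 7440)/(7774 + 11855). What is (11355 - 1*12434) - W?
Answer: -265596782/2181 ≈ -1.2178e+5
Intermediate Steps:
k = 1036/19629 ≈ 0.052779
W = 263243483/2181 (W = 9*(13411 - 1*1036/19629) = 9*(13411 - 1036/19629) = 9*(263243483/19629) = 263243483/2181 ≈ 1.2070e+5)
(11355 - 1*12434) - W = (11355 - 1*12434) - 1*263243483/2181 = (11355 - 12434) - 263243483/2181 = -1079 - 263243483/2181 = -265596782/2181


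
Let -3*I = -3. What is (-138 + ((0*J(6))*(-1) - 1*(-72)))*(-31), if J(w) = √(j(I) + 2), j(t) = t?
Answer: 2046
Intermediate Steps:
I = 1 (I = -⅓*(-3) = 1)
J(w) = √3 (J(w) = √(1 + 2) = √3)
(-138 + ((0*J(6))*(-1) - 1*(-72)))*(-31) = (-138 + ((0*√3)*(-1) - 1*(-72)))*(-31) = (-138 + (0*(-1) + 72))*(-31) = (-138 + (0 + 72))*(-31) = (-138 + 72)*(-31) = -66*(-31) = 2046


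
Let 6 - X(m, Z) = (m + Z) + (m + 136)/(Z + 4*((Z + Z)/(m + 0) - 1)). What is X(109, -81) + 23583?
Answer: 233586898/9913 ≈ 23564.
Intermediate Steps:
X(m, Z) = 6 - Z - m - (136 + m)/(-4 + Z + 8*Z/m) (X(m, Z) = 6 - ((m + Z) + (m + 136)/(Z + 4*((Z + Z)/(m + 0) - 1))) = 6 - ((Z + m) + (136 + m)/(Z + 4*((2*Z)/m - 1))) = 6 - ((Z + m) + (136 + m)/(Z + 4*(2*Z/m - 1))) = 6 - ((Z + m) + (136 + m)/(Z + 4*(-1 + 2*Z/m))) = 6 - ((Z + m) + (136 + m)/(Z + (-4 + 8*Z/m))) = 6 - ((Z + m) + (136 + m)/(-4 + Z + 8*Z/m)) = 6 - (Z + m + (136 + m)/(-4 + Z + 8*Z/m)) = 6 + (-Z - m - (136 + m)/(-4 + Z + 8*Z/m)) = 6 - Z - m - (136 + m)/(-4 + Z + 8*Z/m))
X(109, -81) + 23583 = (-160*109 - 8*(-81)² + 3*109² + 48*(-81) - 1*(-81)*109² - 1*109*(-81)² + 2*(-81)*109)/(-4*109 + 8*(-81) - 81*109) + 23583 = (-17440 - 8*6561 + 3*11881 - 3888 - 1*(-81)*11881 - 1*109*6561 - 17658)/(-436 - 648 - 8829) + 23583 = (-17440 - 52488 + 35643 - 3888 + 962361 - 715149 - 17658)/(-9913) + 23583 = -1/9913*191381 + 23583 = -191381/9913 + 23583 = 233586898/9913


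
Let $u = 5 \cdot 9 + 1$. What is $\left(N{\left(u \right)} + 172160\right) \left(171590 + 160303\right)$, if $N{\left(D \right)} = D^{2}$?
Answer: $57840984468$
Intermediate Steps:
$u = 46$ ($u = 45 + 1 = 46$)
$\left(N{\left(u \right)} + 172160\right) \left(171590 + 160303\right) = \left(46^{2} + 172160\right) \left(171590 + 160303\right) = \left(2116 + 172160\right) 331893 = 174276 \cdot 331893 = 57840984468$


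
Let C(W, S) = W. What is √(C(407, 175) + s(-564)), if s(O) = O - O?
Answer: √407 ≈ 20.174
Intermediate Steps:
s(O) = 0
√(C(407, 175) + s(-564)) = √(407 + 0) = √407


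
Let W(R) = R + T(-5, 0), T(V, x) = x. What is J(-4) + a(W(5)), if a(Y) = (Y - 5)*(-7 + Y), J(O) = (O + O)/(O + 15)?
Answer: -8/11 ≈ -0.72727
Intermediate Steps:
J(O) = 2*O/(15 + O) (J(O) = (2*O)/(15 + O) = 2*O/(15 + O))
W(R) = R (W(R) = R + 0 = R)
a(Y) = (-7 + Y)*(-5 + Y) (a(Y) = (-5 + Y)*(-7 + Y) = (-7 + Y)*(-5 + Y))
J(-4) + a(W(5)) = 2*(-4)/(15 - 4) + (35 + 5**2 - 12*5) = 2*(-4)/11 + (35 + 25 - 60) = 2*(-4)*(1/11) + 0 = -8/11 + 0 = -8/11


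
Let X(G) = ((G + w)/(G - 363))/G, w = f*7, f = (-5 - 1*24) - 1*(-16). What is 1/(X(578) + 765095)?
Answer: 124270/95078356137 ≈ 1.3070e-6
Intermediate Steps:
f = -13 (f = (-5 - 24) + 16 = -29 + 16 = -13)
w = -91 (w = -13*7 = -91)
X(G) = (-91 + G)/(G*(-363 + G)) (X(G) = ((G - 91)/(G - 363))/G = ((-91 + G)/(-363 + G))/G = (-91 + G)/(G*(-363 + G)))
1/(X(578) + 765095) = 1/((-91 + 578)/(578*(-363 + 578)) + 765095) = 1/((1/578)*487/215 + 765095) = 1/((1/578)*(1/215)*487 + 765095) = 1/(487/124270 + 765095) = 1/(95078356137/124270) = 124270/95078356137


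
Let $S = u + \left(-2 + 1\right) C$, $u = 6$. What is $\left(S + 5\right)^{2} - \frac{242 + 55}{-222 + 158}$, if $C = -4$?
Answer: $\frac{14697}{64} \approx 229.64$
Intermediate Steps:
$S = 10$ ($S = 6 + \left(-2 + 1\right) \left(-4\right) = 6 - -4 = 6 + 4 = 10$)
$\left(S + 5\right)^{2} - \frac{242 + 55}{-222 + 158} = \left(10 + 5\right)^{2} - \frac{242 + 55}{-222 + 158} = 15^{2} - \frac{297}{-64} = 225 - 297 \left(- \frac{1}{64}\right) = 225 - - \frac{297}{64} = 225 + \frac{297}{64} = \frac{14697}{64}$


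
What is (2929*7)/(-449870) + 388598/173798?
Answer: 85627600933/39093253130 ≈ 2.1903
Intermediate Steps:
(2929*7)/(-449870) + 388598/173798 = 20503*(-1/449870) + 388598*(1/173798) = -20503/449870 + 194299/86899 = 85627600933/39093253130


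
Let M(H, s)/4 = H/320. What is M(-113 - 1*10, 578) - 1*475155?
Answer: -38012523/80 ≈ -4.7516e+5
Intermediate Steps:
M(H, s) = H/80 (M(H, s) = 4*(H/320) = H/80)
M(-113 - 1*10, 578) - 1*475155 = (-113 - 1*10)/80 - 1*475155 = (-113 - 10)/80 - 475155 = (1/80)*(-123) - 475155 = -123/80 - 475155 = -38012523/80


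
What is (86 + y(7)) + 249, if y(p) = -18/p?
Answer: 2327/7 ≈ 332.43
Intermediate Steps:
(86 + y(7)) + 249 = (86 - 18/7) + 249 = 584/7 + 249 = 2327/7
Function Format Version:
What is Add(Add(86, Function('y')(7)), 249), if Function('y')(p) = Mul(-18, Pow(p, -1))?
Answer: Rational(2327, 7) ≈ 332.43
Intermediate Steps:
Add(Add(86, Function('y')(7)), 249) = Add(Add(86, Mul(-18, Pow(7, -1))), 249) = Add(Add(86, Mul(-18, Rational(1, 7))), 249) = Add(Add(86, Rational(-18, 7)), 249) = Add(Rational(584, 7), 249) = Rational(2327, 7)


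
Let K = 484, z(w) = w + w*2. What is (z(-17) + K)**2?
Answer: 187489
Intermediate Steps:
z(w) = 3*w (z(w) = w + 2*w = 3*w)
(z(-17) + K)**2 = (3*(-17) + 484)**2 = (-51 + 484)**2 = 433**2 = 187489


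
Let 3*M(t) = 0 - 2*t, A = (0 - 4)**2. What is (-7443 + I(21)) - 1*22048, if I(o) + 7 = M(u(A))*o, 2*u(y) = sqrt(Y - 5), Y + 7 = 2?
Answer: -29498 - 7*I*sqrt(10) ≈ -29498.0 - 22.136*I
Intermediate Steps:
Y = -5 (Y = -7 + 2 = -5)
A = 16 (A = (-4)**2 = 16)
u(y) = I*sqrt(10)/2 (u(y) = sqrt(-5 - 5)/2 = sqrt(-10)/2 = (I*sqrt(10))/2 = I*sqrt(10)/2)
M(t) = -2*t/3 (M(t) = (0 - 2*t)/3 = (-2*t)/3 = -2*t/3)
I(o) = -7 - I*o*sqrt(10)/3 (I(o) = -7 + (-I*sqrt(10)/3)*o = -7 - I*o*sqrt(10)/3)
(-7443 + I(21)) - 1*22048 = (-7443 + (-7 - 1/3*I*21*sqrt(10))) - 1*22048 = (-7443 + (-7 - 7*I*sqrt(10))) - 22048 = (-7450 - 7*I*sqrt(10)) - 22048 = -29498 - 7*I*sqrt(10)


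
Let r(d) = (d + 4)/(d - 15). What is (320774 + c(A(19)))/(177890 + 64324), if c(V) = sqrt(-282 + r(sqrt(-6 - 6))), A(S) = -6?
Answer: 160387/121107 + sqrt(2)*sqrt((2117 - 281*I*sqrt(3))/(-15 + 2*I*sqrt(3)))/242214 ≈ 1.3243 - 6.9356e-5*I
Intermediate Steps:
r(d) = (4 + d)/(-15 + d)
c(V) = sqrt(-282 + (4 + 2*I*sqrt(3))/(-15 + 2*I*sqrt(3))) (c(V) = sqrt(-282 + (4 + sqrt(-6 - 6))/(-15 + sqrt(-6 - 6))) = sqrt(-282 + (4 + sqrt(-12))/(-15 + sqrt(-12))) = sqrt(-282 + (4 + 2*I*sqrt(3))/(-15 + 2*I*sqrt(3))))
(320774 + c(A(19)))/(177890 + 64324) = (320774 + sqrt(2)*sqrt((2117 - 281*I*sqrt(3))/(-15 + 2*I*sqrt(3))))/(177890 + 64324) = (320774 + sqrt(2)*sqrt((2117 - 281*I*sqrt(3))/(-15 + 2*I*sqrt(3))))/242214 = (320774 + sqrt(2)*sqrt((2117 - 281*I*sqrt(3))/(-15 + 2*I*sqrt(3))))*(1/242214) = 160387/121107 + sqrt(2)*sqrt((2117 - 281*I*sqrt(3))/(-15 + 2*I*sqrt(3)))/242214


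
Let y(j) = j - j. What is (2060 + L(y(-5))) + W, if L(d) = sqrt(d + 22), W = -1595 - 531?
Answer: -66 + sqrt(22) ≈ -61.310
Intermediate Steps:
y(j) = 0
W = -2126
L(d) = sqrt(22 + d)
(2060 + L(y(-5))) + W = (2060 + sqrt(22 + 0)) - 2126 = (2060 + sqrt(22)) - 2126 = -66 + sqrt(22)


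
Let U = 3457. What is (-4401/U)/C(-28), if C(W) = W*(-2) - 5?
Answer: -1467/58769 ≈ -0.024962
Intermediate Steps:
C(W) = -5 - 2*W (C(W) = -2*W - 5 = -5 - 2*W)
(-4401/U)/C(-28) = (-4401/3457)/(-5 - 2*(-28)) = (-4401*1/3457)/(-5 + 56) = -4401/3457/51 = -4401/3457*1/51 = -1467/58769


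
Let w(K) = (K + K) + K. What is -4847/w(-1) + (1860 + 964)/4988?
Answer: 6046327/3741 ≈ 1616.2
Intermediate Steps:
w(K) = 3*K (w(K) = 2*K + K = 3*K)
-4847/w(-1) + (1860 + 964)/4988 = -4847/(3*(-1)) + (1860 + 964)/4988 = -4847/(-3) + 2824*(1/4988) = -4847*(-⅓) + 706/1247 = 4847/3 + 706/1247 = 6046327/3741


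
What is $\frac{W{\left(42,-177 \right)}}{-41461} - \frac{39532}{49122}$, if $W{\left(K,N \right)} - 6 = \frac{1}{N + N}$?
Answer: $- \frac{96720519869}{120162187278} \approx -0.80492$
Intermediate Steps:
$W{\left(K,N \right)} = 6 + \frac{1}{2 N}$ ($W{\left(K,N \right)} = 6 + \frac{1}{N + N} = 6 + \frac{1}{2 N}$)
$\frac{W{\left(42,-177 \right)}}{-41461} - \frac{39532}{49122} = \frac{6 + \frac{1}{2 \left(-177\right)}}{-41461} - \frac{39532}{49122} = \left(6 + \frac{1}{2} \left(- \frac{1}{177}\right)\right) \left(- \frac{1}{41461}\right) - \frac{19766}{24561} = \left(6 - \frac{1}{354}\right) \left(- \frac{1}{41461}\right) - \frac{19766}{24561} = \frac{2123}{354} \left(- \frac{1}{41461}\right) - \frac{19766}{24561} = - \frac{2123}{14677194} - \frac{19766}{24561} = - \frac{96720519869}{120162187278}$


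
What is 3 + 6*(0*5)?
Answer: 3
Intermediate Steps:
3 + 6*(0*5) = 3 + 6*0 = 3 + 0 = 3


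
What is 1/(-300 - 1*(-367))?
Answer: 1/67 ≈ 0.014925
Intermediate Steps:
1/(-300 - 1*(-367)) = 1/(-300 + 367) = 1/67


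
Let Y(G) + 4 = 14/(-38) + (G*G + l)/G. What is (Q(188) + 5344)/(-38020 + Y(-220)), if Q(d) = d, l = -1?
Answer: -7707920/53287147 ≈ -0.14465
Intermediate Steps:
Y(G) = -83/19 + (-1 + G²)/G (Y(G) = -4 + (14/(-38) + (G*G - 1)/G) = -4 + (14*(-1/38) + (G² - 1)/G) = -4 + (-7/19 + (-1 + G²)/G) = -83/19 + (-1 + G²)/G)
(Q(188) + 5344)/(-38020 + Y(-220)) = (188 + 5344)/(-38020 + (-83/19 - 220 - 1/(-220))) = 5532/(-38020 + (-83/19 - 220 - 1*(-1/220))) = 5532/(-38020 + (-83/19 - 220 + 1/220)) = 5532/(-38020 - 937841/4180) = 5532/(-159861441/4180) = 5532*(-4180/159861441) = -7707920/53287147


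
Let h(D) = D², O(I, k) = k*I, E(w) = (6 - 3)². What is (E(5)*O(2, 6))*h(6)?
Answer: 3888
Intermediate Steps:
E(w) = 9 (E(w) = 3² = 9)
O(I, k) = I*k
(E(5)*O(2, 6))*h(6) = (9*(2*6))*6² = (9*12)*36 = 108*36 = 3888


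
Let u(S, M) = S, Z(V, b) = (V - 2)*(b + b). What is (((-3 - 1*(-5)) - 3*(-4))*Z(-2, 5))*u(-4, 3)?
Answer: 2240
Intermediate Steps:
Z(V, b) = 2*b*(-2 + V) (Z(V, b) = (-2 + V)*(2*b) = 2*b*(-2 + V))
(((-3 - 1*(-5)) - 3*(-4))*Z(-2, 5))*u(-4, 3) = (((-3 - 1*(-5)) - 3*(-4))*(2*5*(-2 - 2)))*(-4) = (((-3 + 5) + 12)*(2*5*(-4)))*(-4) = ((2 + 12)*(-40))*(-4) = (14*(-40))*(-4) = -560*(-4) = 2240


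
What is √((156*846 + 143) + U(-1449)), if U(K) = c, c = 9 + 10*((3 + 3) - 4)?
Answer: 2*√33037 ≈ 363.52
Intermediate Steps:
c = 29 (c = 9 + 10*(6 - 4) = 9 + 10*2 = 9 + 20 = 29)
U(K) = 29
√((156*846 + 143) + U(-1449)) = √((156*846 + 143) + 29) = √((131976 + 143) + 29) = √(132119 + 29) = √132148 = 2*√33037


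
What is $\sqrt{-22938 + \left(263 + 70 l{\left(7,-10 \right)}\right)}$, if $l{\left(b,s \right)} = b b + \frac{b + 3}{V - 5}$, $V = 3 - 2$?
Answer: $2 i \sqrt{4855} \approx 139.36 i$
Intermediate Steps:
$V = 1$
$l{\left(b,s \right)} = - \frac{3}{4} + b^{2} - \frac{b}{4}$ ($l{\left(b,s \right)} = b b + \frac{b + 3}{1 - 5} = b^{2} + \frac{3 + b}{-4} = b^{2} + \left(3 + b\right) \left(- \frac{1}{4}\right) = b^{2} - \left(\frac{3}{4} + \frac{b}{4}\right) = - \frac{3}{4} + b^{2} - \frac{b}{4}$)
$\sqrt{-22938 + \left(263 + 70 l{\left(7,-10 \right)}\right)} = \sqrt{-22938 + \left(263 + 70 \left(- \frac{3}{4} + 7^{2} - \frac{7}{4}\right)\right)} = \sqrt{-22938 + \left(263 + 70 \left(- \frac{3}{4} + 49 - \frac{7}{4}\right)\right)} = \sqrt{-22938 + \left(263 + 70 \cdot \frac{93}{2}\right)} = \sqrt{-22938 + \left(263 + 3255\right)} = \sqrt{-22938 + 3518} = \sqrt{-19420} = 2 i \sqrt{4855}$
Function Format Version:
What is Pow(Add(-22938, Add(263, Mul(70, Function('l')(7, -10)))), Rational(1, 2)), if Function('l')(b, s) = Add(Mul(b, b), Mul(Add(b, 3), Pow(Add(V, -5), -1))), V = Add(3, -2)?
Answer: Mul(2, I, Pow(4855, Rational(1, 2))) ≈ Mul(139.36, I)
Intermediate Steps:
V = 1
Function('l')(b, s) = Add(Rational(-3, 4), Pow(b, 2), Mul(Rational(-1, 4), b)) (Function('l')(b, s) = Add(Mul(b, b), Mul(Add(b, 3), Pow(Add(1, -5), -1))) = Add(Pow(b, 2), Mul(Add(3, b), Pow(-4, -1))) = Add(Pow(b, 2), Mul(Add(3, b), Rational(-1, 4))) = Add(Pow(b, 2), Add(Rational(-3, 4), Mul(Rational(-1, 4), b))) = Add(Rational(-3, 4), Pow(b, 2), Mul(Rational(-1, 4), b)))
Pow(Add(-22938, Add(263, Mul(70, Function('l')(7, -10)))), Rational(1, 2)) = Pow(Add(-22938, Add(263, Mul(70, Add(Rational(-3, 4), Pow(7, 2), Mul(Rational(-1, 4), 7))))), Rational(1, 2)) = Pow(Add(-22938, Add(263, Mul(70, Add(Rational(-3, 4), 49, Rational(-7, 4))))), Rational(1, 2)) = Pow(Add(-22938, Add(263, Mul(70, Rational(93, 2)))), Rational(1, 2)) = Pow(Add(-22938, Add(263, 3255)), Rational(1, 2)) = Pow(Add(-22938, 3518), Rational(1, 2)) = Pow(-19420, Rational(1, 2)) = Mul(2, I, Pow(4855, Rational(1, 2)))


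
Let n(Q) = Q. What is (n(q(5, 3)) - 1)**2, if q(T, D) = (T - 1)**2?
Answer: 225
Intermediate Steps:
q(T, D) = (-1 + T)**2
(n(q(5, 3)) - 1)**2 = ((-1 + 5)**2 - 1)**2 = (4**2 - 1)**2 = (16 - 1)**2 = 15**2 = 225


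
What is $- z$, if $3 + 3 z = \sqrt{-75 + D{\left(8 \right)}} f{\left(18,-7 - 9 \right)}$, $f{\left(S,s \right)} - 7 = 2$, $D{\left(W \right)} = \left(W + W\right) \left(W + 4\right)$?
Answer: $1 - 9 \sqrt{13} \approx -31.45$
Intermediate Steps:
$D{\left(W \right)} = 2 W \left(4 + W\right)$
$f{\left(S,s \right)} = 9$ ($f{\left(S,s \right)} = 7 + 2 = 9$)
$z = -1 + 9 \sqrt{13}$ ($z = -1 + \frac{\sqrt{-75 + 2 \cdot 8 \left(4 + 8\right)} 9}{3} = -1 + \frac{\sqrt{-75 + 2 \cdot 8 \cdot 12} \cdot 9}{3} = -1 + \frac{\sqrt{-75 + 192} \cdot 9}{3} = -1 + \frac{\sqrt{117} \cdot 9}{3} = -1 + \frac{3 \sqrt{13} \cdot 9}{3} = -1 + \frac{27 \sqrt{13}}{3} = -1 + 9 \sqrt{13} \approx 31.45$)
$- z = - (-1 + 9 \sqrt{13}) = 1 - 9 \sqrt{13}$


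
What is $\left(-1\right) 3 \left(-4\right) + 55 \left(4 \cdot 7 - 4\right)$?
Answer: $1332$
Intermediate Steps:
$\left(-1\right) 3 \left(-4\right) + 55 \left(4 \cdot 7 - 4\right) = \left(-3\right) \left(-4\right) + 55 \left(28 - 4\right) = 12 + 55 \cdot 24 = 12 + 1320 = 1332$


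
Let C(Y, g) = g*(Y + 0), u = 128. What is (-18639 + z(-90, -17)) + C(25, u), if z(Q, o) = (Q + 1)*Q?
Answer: -7429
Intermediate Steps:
C(Y, g) = Y*g (C(Y, g) = g*Y = Y*g)
z(Q, o) = Q*(1 + Q) (z(Q, o) = (1 + Q)*Q = Q*(1 + Q))
(-18639 + z(-90, -17)) + C(25, u) = (-18639 - 90*(1 - 90)) + 25*128 = (-18639 - 90*(-89)) + 3200 = (-18639 + 8010) + 3200 = -10629 + 3200 = -7429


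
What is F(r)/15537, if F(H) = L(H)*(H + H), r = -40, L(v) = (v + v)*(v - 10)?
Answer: -320000/15537 ≈ -20.596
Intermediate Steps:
L(v) = 2*v*(-10 + v) (L(v) = (2*v)*(-10 + v) = 2*v*(-10 + v))
F(H) = 4*H**2*(-10 + H) (F(H) = (2*H*(-10 + H))*(H + H) = (2*H*(-10 + H))*(2*H) = 4*H**2*(-10 + H))
F(r)/15537 = (4*(-40)**2*(-10 - 40))/15537 = (4*1600*(-50))*(1/15537) = -320000*1/15537 = -320000/15537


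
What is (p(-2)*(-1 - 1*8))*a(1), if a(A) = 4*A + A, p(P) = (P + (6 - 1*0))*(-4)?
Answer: 720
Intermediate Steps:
p(P) = -24 - 4*P (p(P) = (P + (6 + 0))*(-4) = (P + 6)*(-4) = (6 + P)*(-4) = -24 - 4*P)
a(A) = 5*A
(p(-2)*(-1 - 1*8))*a(1) = ((-24 - 4*(-2))*(-1 - 1*8))*(5*1) = ((-24 + 8)*(-1 - 8))*5 = -16*(-9)*5 = 144*5 = 720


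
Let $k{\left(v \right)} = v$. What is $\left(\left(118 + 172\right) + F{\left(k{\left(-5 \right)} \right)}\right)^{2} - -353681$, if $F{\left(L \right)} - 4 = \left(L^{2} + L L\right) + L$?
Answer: $468602$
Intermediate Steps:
$F{\left(L \right)} = 4 + L + 2 L^{2}$ ($F{\left(L \right)} = 4 + \left(\left(L^{2} + L L\right) + L\right) = 4 + \left(\left(L^{2} + L^{2}\right) + L\right) = 4 + \left(2 L^{2} + L\right) = 4 + \left(L + 2 L^{2}\right) = 4 + L + 2 L^{2}$)
$\left(\left(118 + 172\right) + F{\left(k{\left(-5 \right)} \right)}\right)^{2} - -353681 = \left(\left(118 + 172\right) + \left(4 - 5 + 2 \left(-5\right)^{2}\right)\right)^{2} - -353681 = \left(290 + \left(4 - 5 + 2 \cdot 25\right)\right)^{2} + 353681 = \left(290 + \left(4 - 5 + 50\right)\right)^{2} + 353681 = \left(290 + 49\right)^{2} + 353681 = 339^{2} + 353681 = 114921 + 353681 = 468602$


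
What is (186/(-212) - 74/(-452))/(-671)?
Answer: 4274/4018619 ≈ 0.0010635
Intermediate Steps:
(186/(-212) - 74/(-452))/(-671) = (186*(-1/212) - 74*(-1/452))*(-1/671) = (-93/106 + 37/226)*(-1/671) = -4274/5989*(-1/671) = 4274/4018619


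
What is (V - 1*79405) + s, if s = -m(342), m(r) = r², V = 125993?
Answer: -70376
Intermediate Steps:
s = -116964 (s = -1*342² = -1*116964 = -116964)
(V - 1*79405) + s = (125993 - 1*79405) - 116964 = (125993 - 79405) - 116964 = 46588 - 116964 = -70376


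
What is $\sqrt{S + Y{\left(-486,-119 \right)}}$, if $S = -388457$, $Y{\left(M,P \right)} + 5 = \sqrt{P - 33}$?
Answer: $\sqrt{-388462 + 2 i \sqrt{38}} \approx 0.01 + 623.27 i$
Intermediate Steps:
$Y{\left(M,P \right)} = -5 + \sqrt{-33 + P}$ ($Y{\left(M,P \right)} = -5 + \sqrt{P - 33} = -5 + \sqrt{-33 + P}$)
$\sqrt{S + Y{\left(-486,-119 \right)}} = \sqrt{-388457 - \left(5 - \sqrt{-33 - 119}\right)} = \sqrt{-388457 - \left(5 - \sqrt{-152}\right)} = \sqrt{-388457 - \left(5 - 2 i \sqrt{38}\right)} = \sqrt{-388462 + 2 i \sqrt{38}}$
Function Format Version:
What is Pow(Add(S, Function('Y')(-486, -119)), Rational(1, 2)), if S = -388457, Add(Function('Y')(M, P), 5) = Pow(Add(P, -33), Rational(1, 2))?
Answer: Pow(Add(-388462, Mul(2, I, Pow(38, Rational(1, 2)))), Rational(1, 2)) ≈ Add(0.01, Mul(623.27, I))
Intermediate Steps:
Function('Y')(M, P) = Add(-5, Pow(Add(-33, P), Rational(1, 2))) (Function('Y')(M, P) = Add(-5, Pow(Add(P, -33), Rational(1, 2))) = Add(-5, Pow(Add(-33, P), Rational(1, 2))))
Pow(Add(S, Function('Y')(-486, -119)), Rational(1, 2)) = Pow(Add(-388457, Add(-5, Pow(Add(-33, -119), Rational(1, 2)))), Rational(1, 2)) = Pow(Add(-388457, Add(-5, Pow(-152, Rational(1, 2)))), Rational(1, 2)) = Pow(Add(-388457, Add(-5, Mul(2, I, Pow(38, Rational(1, 2))))), Rational(1, 2)) = Pow(Add(-388462, Mul(2, I, Pow(38, Rational(1, 2)))), Rational(1, 2))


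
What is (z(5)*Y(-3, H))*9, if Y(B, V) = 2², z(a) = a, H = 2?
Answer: 180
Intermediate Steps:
Y(B, V) = 4
(z(5)*Y(-3, H))*9 = (5*4)*9 = 20*9 = 180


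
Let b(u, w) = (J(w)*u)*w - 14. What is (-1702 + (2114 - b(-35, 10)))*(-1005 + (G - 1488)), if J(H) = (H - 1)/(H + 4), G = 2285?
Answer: -135408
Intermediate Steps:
J(H) = (-1 + H)/(4 + H)
b(u, w) = -14 + u*w*(-1 + w)/(4 + w) (b(u, w) = (((-1 + w)/(4 + w))*u)*w - 14 = (u*(-1 + w)/(4 + w))*w - 14 = u*w*(-1 + w)/(4 + w) - 14 = -14 + u*w*(-1 + w)/(4 + w))
(-1702 + (2114 - b(-35, 10)))*(-1005 + (G - 1488)) = (-1702 + (2114 - (-56 - 14*10 - 35*10*(-1 + 10))/(4 + 10)))*(-1005 + (2285 - 1488)) = (-1702 + (2114 - (-56 - 140 - 35*10*9)/14))*(-1005 + 797) = (-1702 + (2114 - (-56 - 140 - 3150)/14))*(-208) = (-1702 + (2114 - (-3346)/14))*(-208) = (-1702 + (2114 - 1*(-239)))*(-208) = (-1702 + (2114 + 239))*(-208) = (-1702 + 2353)*(-208) = 651*(-208) = -135408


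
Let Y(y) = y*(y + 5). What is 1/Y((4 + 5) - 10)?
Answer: -¼ ≈ -0.25000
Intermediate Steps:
Y(y) = y*(5 + y)
1/Y((4 + 5) - 10) = 1/(((4 + 5) - 10)*(5 + ((4 + 5) - 10))) = 1/((9 - 10)*(5 + (9 - 10))) = 1/(-(5 - 1)) = 1/(-1*4) = 1/(-4) = -¼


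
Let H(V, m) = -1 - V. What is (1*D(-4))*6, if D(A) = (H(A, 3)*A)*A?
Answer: 288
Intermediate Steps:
D(A) = A²*(-1 - A) (D(A) = ((-1 - A)*A)*A = (A*(-1 - A))*A = A²*(-1 - A))
(1*D(-4))*6 = (1*((-4)²*(-1 - 1*(-4))))*6 = (1*(16*(-1 + 4)))*6 = (1*(16*3))*6 = (1*48)*6 = 48*6 = 288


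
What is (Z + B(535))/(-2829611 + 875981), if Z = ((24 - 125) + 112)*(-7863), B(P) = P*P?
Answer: -99866/976815 ≈ -0.10224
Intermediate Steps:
B(P) = P**2
Z = -86493 (Z = (-101 + 112)*(-7863) = 11*(-7863) = -86493)
(Z + B(535))/(-2829611 + 875981) = (-86493 + 535**2)/(-2829611 + 875981) = (-86493 + 286225)/(-1953630) = 199732*(-1/1953630) = -99866/976815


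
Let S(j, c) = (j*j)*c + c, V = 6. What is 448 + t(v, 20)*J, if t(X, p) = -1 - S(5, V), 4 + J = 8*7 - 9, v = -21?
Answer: -6303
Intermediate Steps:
J = 43 (J = -4 + (8*7 - 9) = -4 + (56 - 9) = -4 + 47 = 43)
S(j, c) = c + c*j² (S(j, c) = j²*c + c = c*j² + c = c + c*j²)
t(X, p) = -157 (t(X, p) = -1 - 6*(1 + 5²) = -1 - 6*(1 + 25) = -1 - 6*26 = -1 - 1*156 = -1 - 156 = -157)
448 + t(v, 20)*J = 448 - 157*43 = 448 - 6751 = -6303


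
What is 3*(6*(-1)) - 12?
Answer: -30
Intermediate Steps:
3*(6*(-1)) - 12 = 3*(-6) - 12 = -18 - 12 = -30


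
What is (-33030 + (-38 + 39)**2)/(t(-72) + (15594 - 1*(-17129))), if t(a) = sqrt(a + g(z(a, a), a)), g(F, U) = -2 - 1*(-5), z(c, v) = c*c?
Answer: -1080807967/1070794798 + 33029*I*sqrt(69)/1070794798 ≈ -1.0094 + 0.00025622*I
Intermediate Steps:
z(c, v) = c**2
g(F, U) = 3 (g(F, U) = -2 + 5 = 3)
t(a) = sqrt(3 + a) (t(a) = sqrt(a + 3) = sqrt(3 + a))
(-33030 + (-38 + 39)**2)/(t(-72) + (15594 - 1*(-17129))) = (-33030 + (-38 + 39)**2)/(sqrt(3 - 72) + (15594 - 1*(-17129))) = (-33030 + 1**2)/(sqrt(-69) + (15594 + 17129)) = (-33030 + 1)/(I*sqrt(69) + 32723) = -33029/(32723 + I*sqrt(69))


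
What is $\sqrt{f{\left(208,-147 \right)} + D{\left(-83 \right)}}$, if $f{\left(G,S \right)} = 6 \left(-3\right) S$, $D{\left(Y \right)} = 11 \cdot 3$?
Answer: $\sqrt{2679} \approx 51.759$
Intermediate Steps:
$D{\left(Y \right)} = 33$
$f{\left(G,S \right)} = - 18 S$
$\sqrt{f{\left(208,-147 \right)} + D{\left(-83 \right)}} = \sqrt{\left(-18\right) \left(-147\right) + 33} = \sqrt{2646 + 33} = \sqrt{2679}$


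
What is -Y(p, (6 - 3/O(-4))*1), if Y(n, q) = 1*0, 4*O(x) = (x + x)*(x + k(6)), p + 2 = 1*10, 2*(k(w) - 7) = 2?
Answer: 0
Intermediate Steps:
k(w) = 8 (k(w) = 7 + (1/2)*2 = 7 + 1 = 8)
p = 8 (p = -2 + 1*10 = -2 + 10 = 8)
O(x) = x*(8 + x)/2 (O(x) = ((x + x)*(x + 8))/4 = ((2*x)*(8 + x))/4 = (2*x*(8 + x))/4 = x*(8 + x)/2)
Y(n, q) = 0
-Y(p, (6 - 3/O(-4))*1) = -1*0 = 0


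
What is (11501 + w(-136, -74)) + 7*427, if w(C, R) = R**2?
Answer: 19966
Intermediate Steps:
(11501 + w(-136, -74)) + 7*427 = (11501 + (-74)**2) + 7*427 = (11501 + 5476) + 2989 = 16977 + 2989 = 19966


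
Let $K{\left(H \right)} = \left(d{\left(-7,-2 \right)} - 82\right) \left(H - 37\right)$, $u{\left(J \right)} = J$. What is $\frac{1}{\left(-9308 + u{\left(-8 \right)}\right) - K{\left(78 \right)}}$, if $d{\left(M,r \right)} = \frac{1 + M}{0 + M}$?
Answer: $- \frac{7}{41924} \approx -0.00016697$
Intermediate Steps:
$d{\left(M,r \right)} = \frac{1 + M}{M}$
$K{\left(H \right)} = \frac{21016}{7} - \frac{568 H}{7}$ ($K{\left(H \right)} = \left(\frac{1 - 7}{-7} - 82\right) \left(H - 37\right) = \left(\left(- \frac{1}{7}\right) \left(-6\right) - 82\right) \left(-37 + H\right) = \left(\frac{6}{7} - 82\right) \left(-37 + H\right) = - \frac{568 \left(-37 + H\right)}{7} = \frac{21016}{7} - \frac{568 H}{7}$)
$\frac{1}{\left(-9308 + u{\left(-8 \right)}\right) - K{\left(78 \right)}} = \frac{1}{\left(-9308 - 8\right) - \left(\frac{21016}{7} - \frac{44304}{7}\right)} = \frac{1}{-9316 - \left(\frac{21016}{7} - \frac{44304}{7}\right)} = \frac{1}{-9316 - - \frac{23288}{7}} = \frac{1}{-9316 + \frac{23288}{7}} = \frac{1}{- \frac{41924}{7}} = - \frac{7}{41924}$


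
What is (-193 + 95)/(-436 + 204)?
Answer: 49/116 ≈ 0.42241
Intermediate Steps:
(-193 + 95)/(-436 + 204) = -98/(-232) = -98*(-1/232) = 49/116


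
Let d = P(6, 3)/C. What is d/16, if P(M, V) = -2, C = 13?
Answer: -1/104 ≈ -0.0096154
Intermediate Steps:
d = -2/13 ≈ -0.15385
d/16 = -2/13/16 = (1/16)*(-2/13) = -1/104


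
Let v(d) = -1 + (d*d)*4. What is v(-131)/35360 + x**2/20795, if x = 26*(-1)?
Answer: 290266909/147062240 ≈ 1.9738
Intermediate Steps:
x = -26
v(d) = -1 + 4*d**2 (v(d) = -1 + d**2*4 = -1 + 4*d**2)
v(-131)/35360 + x**2/20795 = (-1 + 4*(-131)**2)/35360 + (-26)**2/20795 = (-1 + 4*17161)*(1/35360) + 676*(1/20795) = (-1 + 68644)*(1/35360) + 676/20795 = 68643*(1/35360) + 676/20795 = 68643/35360 + 676/20795 = 290266909/147062240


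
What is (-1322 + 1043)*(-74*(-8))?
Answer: -165168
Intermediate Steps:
(-1322 + 1043)*(-74*(-8)) = -279*592 = -165168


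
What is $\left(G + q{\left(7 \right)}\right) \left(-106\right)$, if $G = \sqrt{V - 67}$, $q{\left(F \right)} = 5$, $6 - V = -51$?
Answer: $-530 - 106 i \sqrt{10} \approx -530.0 - 335.2 i$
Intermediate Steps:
$V = 57$ ($V = 6 - -51 = 6 + 51 = 57$)
$G = i \sqrt{10}$ ($G = \sqrt{57 - 67} = \sqrt{-10} = i \sqrt{10} \approx 3.1623 i$)
$\left(G + q{\left(7 \right)}\right) \left(-106\right) = \left(i \sqrt{10} + 5\right) \left(-106\right) = \left(5 + i \sqrt{10}\right) \left(-106\right) = -530 - 106 i \sqrt{10}$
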